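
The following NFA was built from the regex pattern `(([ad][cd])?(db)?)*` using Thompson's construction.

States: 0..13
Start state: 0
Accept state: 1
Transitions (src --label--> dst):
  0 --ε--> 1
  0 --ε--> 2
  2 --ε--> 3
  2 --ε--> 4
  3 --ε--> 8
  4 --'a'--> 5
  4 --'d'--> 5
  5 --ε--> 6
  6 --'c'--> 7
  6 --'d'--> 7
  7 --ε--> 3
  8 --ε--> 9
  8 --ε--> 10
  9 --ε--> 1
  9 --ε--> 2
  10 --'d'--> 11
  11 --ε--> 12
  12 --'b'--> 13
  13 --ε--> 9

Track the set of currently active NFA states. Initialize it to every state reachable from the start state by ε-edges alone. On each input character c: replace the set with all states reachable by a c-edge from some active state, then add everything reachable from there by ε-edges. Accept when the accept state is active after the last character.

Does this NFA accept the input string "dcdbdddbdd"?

S₀ = ε-closure({0}) = {0,1,2,3,4,8,9,10}
'd' @ 1: {5,6,11,12}
'c' @ 2: {1,2,3,4,7,8,9,10}  [accepting]
'd' @ 3: {5,6,11,12}
'b' @ 4: {1,2,3,4,8,9,10,13}  [accepting]
'd' @ 5: {5,6,11,12}
'd' @ 6: {1,2,3,4,7,8,9,10}  [accepting]
'd' @ 7: {5,6,11,12}
'b' @ 8: {1,2,3,4,8,9,10,13}  [accepting]
'd' @ 9: {5,6,11,12}
'd' @ 10: {1,2,3,4,7,8,9,10}  [accepting]
end set {1,2,3,4,7,8,9,10} — state 1 in

Answer: ACCEPT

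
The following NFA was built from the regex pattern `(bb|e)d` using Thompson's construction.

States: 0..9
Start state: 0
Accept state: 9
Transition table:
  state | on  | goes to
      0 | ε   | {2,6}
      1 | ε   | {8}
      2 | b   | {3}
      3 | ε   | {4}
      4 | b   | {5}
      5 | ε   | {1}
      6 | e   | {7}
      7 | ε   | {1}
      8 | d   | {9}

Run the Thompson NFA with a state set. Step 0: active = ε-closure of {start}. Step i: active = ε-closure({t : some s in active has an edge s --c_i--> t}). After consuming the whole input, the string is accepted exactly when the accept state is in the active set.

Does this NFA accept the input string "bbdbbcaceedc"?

initial (ε-close {0}): {0,2,6}
'b' @ 1: {3,4}
'b' @ 2: {1,5,8}
'd' @ 3: {9}  ✓accept
'b' @ 4: {}  — state set empty
rest 'bcaceedc' ignored (set empty)
after full input: {}  (accept=9 not in)

Answer: REJECT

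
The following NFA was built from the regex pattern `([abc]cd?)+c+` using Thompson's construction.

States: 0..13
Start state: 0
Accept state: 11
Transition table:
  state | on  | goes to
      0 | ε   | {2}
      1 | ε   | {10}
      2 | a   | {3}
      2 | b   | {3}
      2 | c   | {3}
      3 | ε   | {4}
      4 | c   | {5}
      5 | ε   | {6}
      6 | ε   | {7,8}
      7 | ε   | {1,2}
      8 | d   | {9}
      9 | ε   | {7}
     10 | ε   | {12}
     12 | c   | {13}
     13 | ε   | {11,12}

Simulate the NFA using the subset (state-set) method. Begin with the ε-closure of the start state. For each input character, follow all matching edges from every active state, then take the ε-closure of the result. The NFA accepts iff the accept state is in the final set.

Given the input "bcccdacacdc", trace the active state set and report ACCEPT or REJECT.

Answer: ACCEPT

Trace:
start: ε-closure({0}) = {0,2}
'b' @ 1: {3,4}
'c' @ 2: {1,2,5,6,7,8,10,12}
'c' @ 3: {3,4,11,12,13}  (accept∈set)
'c' @ 4: {1,2,5,6,7,8,10,11,12,13}  (accept∈set)
'd' @ 5: {1,2,7,9,10,12}
'a' @ 6: {3,4}
'c' @ 7: {1,2,5,6,7,8,10,12}
'a' @ 8: {3,4}
'c' @ 9: {1,2,5,6,7,8,10,12}
'd' @ 10: {1,2,7,9,10,12}
'c' @ 11: {3,4,11,12,13}  (accept∈set)
final: {3,4,11,12,13}; accept 11 in set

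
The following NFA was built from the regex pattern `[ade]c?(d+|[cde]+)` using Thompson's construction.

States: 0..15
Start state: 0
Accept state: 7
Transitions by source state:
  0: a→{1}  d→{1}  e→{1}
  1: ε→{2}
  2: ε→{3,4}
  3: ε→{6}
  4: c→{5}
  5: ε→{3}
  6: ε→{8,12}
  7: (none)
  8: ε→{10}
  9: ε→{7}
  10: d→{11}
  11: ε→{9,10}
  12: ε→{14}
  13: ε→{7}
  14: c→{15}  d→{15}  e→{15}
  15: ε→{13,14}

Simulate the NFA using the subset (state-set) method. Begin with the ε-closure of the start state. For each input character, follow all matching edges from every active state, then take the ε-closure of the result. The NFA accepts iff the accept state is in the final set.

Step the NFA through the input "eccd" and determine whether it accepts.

initial (ε-close {0}): {0}
'e' @ 1: {1,2,3,4,6,8,10,12,14}
'c' @ 2: {3,5,6,7,8,10,12,13,14,15}  ✓accept
'c' @ 3: {7,13,14,15}  ✓accept
'd' @ 4: {7,13,14,15}  ✓accept
end set {7,13,14,15} — state 7 in

Answer: ACCEPT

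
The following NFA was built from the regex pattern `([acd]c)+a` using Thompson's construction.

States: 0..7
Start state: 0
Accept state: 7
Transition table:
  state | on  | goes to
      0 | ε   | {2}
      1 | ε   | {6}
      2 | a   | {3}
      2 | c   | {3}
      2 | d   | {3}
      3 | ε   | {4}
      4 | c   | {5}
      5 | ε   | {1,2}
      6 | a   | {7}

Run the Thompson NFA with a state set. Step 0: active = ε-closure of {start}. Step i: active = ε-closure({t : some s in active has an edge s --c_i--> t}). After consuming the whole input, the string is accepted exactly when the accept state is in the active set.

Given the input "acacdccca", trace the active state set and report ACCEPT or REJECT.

Answer: ACCEPT

Trace:
S₀ = ε-closure({0}) = {0,2}
'a' @ 1: {3,4}
'c' @ 2: {1,2,5,6}
'a' @ 3: {3,4,7}  (accept∈set)
'c' @ 4: {1,2,5,6}
'd' @ 5: {3,4}
'c' @ 6: {1,2,5,6}
'c' @ 7: {3,4}
'c' @ 8: {1,2,5,6}
'a' @ 9: {3,4,7}  (accept∈set)
after full input: {3,4,7}  (accept=7 in)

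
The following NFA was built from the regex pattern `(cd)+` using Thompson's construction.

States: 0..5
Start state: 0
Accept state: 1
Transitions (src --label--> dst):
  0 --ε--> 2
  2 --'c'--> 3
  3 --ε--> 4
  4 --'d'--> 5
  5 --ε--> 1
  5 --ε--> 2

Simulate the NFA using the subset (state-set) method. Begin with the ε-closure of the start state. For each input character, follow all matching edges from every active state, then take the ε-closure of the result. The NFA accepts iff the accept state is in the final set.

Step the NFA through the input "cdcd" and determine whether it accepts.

start: ε-closure({0}) = {0,2}
'c' @ 1: {3,4}
'd' @ 2: {1,2,5}  [accepting]
'c' @ 3: {3,4}
'd' @ 4: {1,2,5}  [accepting]
after full input: {1,2,5}  (accept=1 in)

Answer: ACCEPT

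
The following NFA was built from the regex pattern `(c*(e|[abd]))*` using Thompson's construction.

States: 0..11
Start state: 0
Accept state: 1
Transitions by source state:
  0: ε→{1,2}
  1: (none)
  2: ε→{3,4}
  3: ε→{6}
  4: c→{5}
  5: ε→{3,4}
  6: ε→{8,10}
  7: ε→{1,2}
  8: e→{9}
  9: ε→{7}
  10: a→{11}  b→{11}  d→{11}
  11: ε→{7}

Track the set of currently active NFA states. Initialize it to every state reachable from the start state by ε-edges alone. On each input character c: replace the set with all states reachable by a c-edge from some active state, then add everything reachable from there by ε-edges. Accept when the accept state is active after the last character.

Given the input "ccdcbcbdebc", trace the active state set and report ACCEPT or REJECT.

Answer: REJECT

Trace:
start: ε-closure({0}) = {0,1,2,3,4,6,8,10}
'c' @ 1: {3,4,5,6,8,10}
'c' @ 2: {3,4,5,6,8,10}
'd' @ 3: {1,2,3,4,6,7,8,10,11}  (accept∈set)
'c' @ 4: {3,4,5,6,8,10}
'b' @ 5: {1,2,3,4,6,7,8,10,11}  (accept∈set)
'c' @ 6: {3,4,5,6,8,10}
'b' @ 7: {1,2,3,4,6,7,8,10,11}  (accept∈set)
'd' @ 8: {1,2,3,4,6,7,8,10,11}  (accept∈set)
'e' @ 9: {1,2,3,4,6,7,8,9,10}  (accept∈set)
'b' @ 10: {1,2,3,4,6,7,8,10,11}  (accept∈set)
'c' @ 11: {3,4,5,6,8,10}
final: {3,4,5,6,8,10}; accept 1 not in set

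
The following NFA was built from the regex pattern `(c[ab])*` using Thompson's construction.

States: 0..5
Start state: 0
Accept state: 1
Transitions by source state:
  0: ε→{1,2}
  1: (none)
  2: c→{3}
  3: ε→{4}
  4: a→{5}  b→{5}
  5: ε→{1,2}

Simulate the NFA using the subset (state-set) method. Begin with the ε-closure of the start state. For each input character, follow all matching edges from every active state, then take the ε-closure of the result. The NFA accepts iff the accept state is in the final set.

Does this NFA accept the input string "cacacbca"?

Answer: ACCEPT

Steps:
start: ε-closure({0}) = {0,1,2}
'c' @ 1: {3,4}
'a' @ 2: {1,2,5}  [accepting]
'c' @ 3: {3,4}
'a' @ 4: {1,2,5}  [accepting]
'c' @ 5: {3,4}
'b' @ 6: {1,2,5}  [accepting]
'c' @ 7: {3,4}
'a' @ 8: {1,2,5}  [accepting]
final: {1,2,5}; accept 1 in set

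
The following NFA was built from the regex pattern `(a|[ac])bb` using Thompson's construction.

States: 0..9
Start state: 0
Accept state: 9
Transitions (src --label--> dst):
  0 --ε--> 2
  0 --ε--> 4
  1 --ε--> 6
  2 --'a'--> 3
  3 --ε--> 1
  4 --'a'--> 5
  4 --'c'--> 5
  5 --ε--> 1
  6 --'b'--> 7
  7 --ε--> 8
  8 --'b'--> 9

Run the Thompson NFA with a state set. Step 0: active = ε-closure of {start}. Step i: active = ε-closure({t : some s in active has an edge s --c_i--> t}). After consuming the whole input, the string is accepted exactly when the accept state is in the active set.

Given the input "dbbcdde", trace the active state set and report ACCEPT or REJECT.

S₀ = ε-closure({0}) = {0,2,4}
'd' @ 1: {}  — dead — no transitions
rest 'bbcdde' ignored (set empty)
end set {} — state 9 not in

Answer: REJECT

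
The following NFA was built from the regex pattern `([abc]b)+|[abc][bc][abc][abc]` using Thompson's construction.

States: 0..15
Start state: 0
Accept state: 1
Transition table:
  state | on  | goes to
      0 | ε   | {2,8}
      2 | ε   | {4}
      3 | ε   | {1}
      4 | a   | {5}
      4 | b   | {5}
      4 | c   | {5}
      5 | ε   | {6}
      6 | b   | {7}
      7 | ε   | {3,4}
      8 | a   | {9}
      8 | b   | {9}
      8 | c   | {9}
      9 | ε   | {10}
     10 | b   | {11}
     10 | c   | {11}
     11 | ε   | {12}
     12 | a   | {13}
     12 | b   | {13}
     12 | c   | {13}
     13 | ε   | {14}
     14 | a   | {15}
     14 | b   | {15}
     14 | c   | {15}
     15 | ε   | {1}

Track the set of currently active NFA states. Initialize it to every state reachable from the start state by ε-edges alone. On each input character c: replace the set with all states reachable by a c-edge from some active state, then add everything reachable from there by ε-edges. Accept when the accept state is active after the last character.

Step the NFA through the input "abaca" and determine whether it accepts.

S₀ = ε-closure({0}) = {0,2,4,8}
'a' @ 1: {5,6,9,10}
'b' @ 2: {1,3,4,7,11,12}  (accept∈set)
'a' @ 3: {5,6,13,14}
'c' @ 4: {1,15}  (accept∈set)
'a' @ 5: {}  — no active states
after full input: {}  (accept=1 not in)

Answer: REJECT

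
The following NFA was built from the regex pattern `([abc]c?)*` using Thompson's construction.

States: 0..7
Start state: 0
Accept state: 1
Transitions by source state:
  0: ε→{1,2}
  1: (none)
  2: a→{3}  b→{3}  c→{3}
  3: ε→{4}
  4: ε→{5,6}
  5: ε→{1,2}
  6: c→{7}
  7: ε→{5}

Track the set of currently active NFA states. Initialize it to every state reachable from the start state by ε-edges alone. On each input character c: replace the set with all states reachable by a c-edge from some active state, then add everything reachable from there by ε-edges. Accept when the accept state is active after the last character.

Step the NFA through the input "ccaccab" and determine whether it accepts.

initial (ε-close {0}): {0,1,2}
'c' @ 1: {1,2,3,4,5,6}  (accept∈set)
'c' @ 2: {1,2,3,4,5,6,7}  (accept∈set)
'a' @ 3: {1,2,3,4,5,6}  (accept∈set)
'c' @ 4: {1,2,3,4,5,6,7}  (accept∈set)
'c' @ 5: {1,2,3,4,5,6,7}  (accept∈set)
'a' @ 6: {1,2,3,4,5,6}  (accept∈set)
'b' @ 7: {1,2,3,4,5,6}  (accept∈set)
final: {1,2,3,4,5,6}; accept 1 in set

Answer: ACCEPT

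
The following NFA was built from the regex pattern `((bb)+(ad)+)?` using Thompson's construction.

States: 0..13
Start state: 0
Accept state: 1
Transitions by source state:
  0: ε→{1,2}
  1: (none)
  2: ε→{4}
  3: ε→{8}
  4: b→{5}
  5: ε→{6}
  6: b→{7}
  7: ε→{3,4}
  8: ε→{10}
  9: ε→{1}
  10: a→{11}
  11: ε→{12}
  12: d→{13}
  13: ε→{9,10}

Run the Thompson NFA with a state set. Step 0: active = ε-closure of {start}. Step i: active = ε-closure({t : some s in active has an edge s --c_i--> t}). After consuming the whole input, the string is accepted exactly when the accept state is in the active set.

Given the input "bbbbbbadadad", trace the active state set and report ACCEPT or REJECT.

Answer: ACCEPT

Trace:
start: ε-closure({0}) = {0,1,2,4}
'b' @ 1: {5,6}
'b' @ 2: {3,4,7,8,10}
'b' @ 3: {5,6}
'b' @ 4: {3,4,7,8,10}
'b' @ 5: {5,6}
'b' @ 6: {3,4,7,8,10}
'a' @ 7: {11,12}
'd' @ 8: {1,9,10,13}  [accepting]
'a' @ 9: {11,12}
'd' @ 10: {1,9,10,13}  [accepting]
'a' @ 11: {11,12}
'd' @ 12: {1,9,10,13}  [accepting]
final: {1,9,10,13}; accept 1 in set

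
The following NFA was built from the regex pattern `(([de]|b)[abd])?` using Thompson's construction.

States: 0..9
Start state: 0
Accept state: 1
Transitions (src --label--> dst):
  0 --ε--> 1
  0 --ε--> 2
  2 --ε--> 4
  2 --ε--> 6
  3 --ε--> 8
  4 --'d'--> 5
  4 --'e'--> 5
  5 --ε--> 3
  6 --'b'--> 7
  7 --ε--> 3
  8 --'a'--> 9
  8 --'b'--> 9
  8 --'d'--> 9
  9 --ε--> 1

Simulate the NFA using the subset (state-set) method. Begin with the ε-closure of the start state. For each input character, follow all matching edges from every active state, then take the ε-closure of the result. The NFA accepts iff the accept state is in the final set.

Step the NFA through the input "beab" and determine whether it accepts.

Answer: REJECT

Steps:
start: ε-closure({0}) = {0,1,2,4,6}
'b' @ 1: {3,7,8}
'e' @ 2: {}  — no active states
rest 'ab' ignored (set empty)
final: {}; accept 1 not in set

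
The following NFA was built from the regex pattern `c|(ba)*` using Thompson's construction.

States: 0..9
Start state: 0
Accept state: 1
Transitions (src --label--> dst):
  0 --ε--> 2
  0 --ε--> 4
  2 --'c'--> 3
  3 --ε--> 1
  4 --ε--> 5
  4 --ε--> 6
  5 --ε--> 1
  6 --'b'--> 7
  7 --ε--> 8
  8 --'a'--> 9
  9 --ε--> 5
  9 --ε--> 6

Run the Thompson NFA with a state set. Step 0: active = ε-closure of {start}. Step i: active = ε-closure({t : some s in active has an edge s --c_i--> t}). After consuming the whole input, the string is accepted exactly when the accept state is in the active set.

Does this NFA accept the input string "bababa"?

Answer: ACCEPT

Derivation:
S₀ = ε-closure({0}) = {0,1,2,4,5,6}
'b' @ 1: {7,8}
'a' @ 2: {1,5,6,9}  (accept∈set)
'b' @ 3: {7,8}
'a' @ 4: {1,5,6,9}  (accept∈set)
'b' @ 5: {7,8}
'a' @ 6: {1,5,6,9}  (accept∈set)
final: {1,5,6,9}; accept 1 in set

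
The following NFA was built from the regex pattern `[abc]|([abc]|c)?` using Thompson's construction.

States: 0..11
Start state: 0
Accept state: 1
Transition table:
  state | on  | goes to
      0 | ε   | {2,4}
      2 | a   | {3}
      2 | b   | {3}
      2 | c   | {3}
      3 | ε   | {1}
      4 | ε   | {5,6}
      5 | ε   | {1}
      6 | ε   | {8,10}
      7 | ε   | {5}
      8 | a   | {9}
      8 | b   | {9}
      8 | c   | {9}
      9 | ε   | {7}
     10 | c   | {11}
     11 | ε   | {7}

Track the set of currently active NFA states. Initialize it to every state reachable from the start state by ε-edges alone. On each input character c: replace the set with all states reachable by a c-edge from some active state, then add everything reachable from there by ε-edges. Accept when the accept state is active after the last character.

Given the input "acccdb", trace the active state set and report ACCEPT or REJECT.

Answer: REJECT

Trace:
initial (ε-close {0}): {0,1,2,4,5,6,8,10}
'a' @ 1: {1,3,5,7,9}  (accept∈set)
'c' @ 2: {}  — dead — no transitions
rest 'ccdb' ignored (set empty)
final: {}; accept 1 not in set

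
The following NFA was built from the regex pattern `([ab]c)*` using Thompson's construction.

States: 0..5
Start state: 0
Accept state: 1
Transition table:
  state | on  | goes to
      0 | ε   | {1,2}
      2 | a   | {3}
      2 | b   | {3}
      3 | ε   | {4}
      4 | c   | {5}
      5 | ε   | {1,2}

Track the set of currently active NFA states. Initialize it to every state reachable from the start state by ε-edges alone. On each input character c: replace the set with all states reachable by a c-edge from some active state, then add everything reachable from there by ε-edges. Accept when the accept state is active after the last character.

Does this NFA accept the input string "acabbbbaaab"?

Answer: REJECT

Steps:
initial (ε-close {0}): {0,1,2}
'a' @ 1: {3,4}
'c' @ 2: {1,2,5}  (accept∈set)
'a' @ 3: {3,4}
'b' @ 4: {}  — no active states
rest 'bbbaaab' ignored (set empty)
final: {}; accept 1 not in set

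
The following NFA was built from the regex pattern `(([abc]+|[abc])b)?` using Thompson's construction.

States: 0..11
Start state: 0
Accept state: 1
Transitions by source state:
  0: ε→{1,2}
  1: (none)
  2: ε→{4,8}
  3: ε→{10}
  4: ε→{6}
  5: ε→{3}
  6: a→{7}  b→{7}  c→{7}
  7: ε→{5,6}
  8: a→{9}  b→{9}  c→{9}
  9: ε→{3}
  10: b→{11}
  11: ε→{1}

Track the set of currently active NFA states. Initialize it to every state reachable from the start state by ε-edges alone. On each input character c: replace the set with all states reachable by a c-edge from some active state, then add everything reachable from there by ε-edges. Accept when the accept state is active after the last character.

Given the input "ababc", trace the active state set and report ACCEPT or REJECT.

S₀ = ε-closure({0}) = {0,1,2,4,6,8}
'a' @ 1: {3,5,6,7,9,10}
'b' @ 2: {1,3,5,6,7,10,11}  ✓accept
'a' @ 3: {3,5,6,7,10}
'b' @ 4: {1,3,5,6,7,10,11}  ✓accept
'c' @ 5: {3,5,6,7,10}
end set {3,5,6,7,10} — state 1 not in

Answer: REJECT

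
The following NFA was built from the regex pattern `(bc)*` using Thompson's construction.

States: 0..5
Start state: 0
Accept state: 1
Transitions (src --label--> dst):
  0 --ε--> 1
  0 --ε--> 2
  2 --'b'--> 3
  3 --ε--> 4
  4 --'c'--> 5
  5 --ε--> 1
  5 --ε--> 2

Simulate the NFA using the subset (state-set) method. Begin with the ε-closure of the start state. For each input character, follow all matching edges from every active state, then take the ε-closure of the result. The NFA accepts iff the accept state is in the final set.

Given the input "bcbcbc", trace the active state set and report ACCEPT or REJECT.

Answer: ACCEPT

Steps:
initial (ε-close {0}): {0,1,2}
'b' @ 1: {3,4}
'c' @ 2: {1,2,5}  (accept∈set)
'b' @ 3: {3,4}
'c' @ 4: {1,2,5}  (accept∈set)
'b' @ 5: {3,4}
'c' @ 6: {1,2,5}  (accept∈set)
end set {1,2,5} — state 1 in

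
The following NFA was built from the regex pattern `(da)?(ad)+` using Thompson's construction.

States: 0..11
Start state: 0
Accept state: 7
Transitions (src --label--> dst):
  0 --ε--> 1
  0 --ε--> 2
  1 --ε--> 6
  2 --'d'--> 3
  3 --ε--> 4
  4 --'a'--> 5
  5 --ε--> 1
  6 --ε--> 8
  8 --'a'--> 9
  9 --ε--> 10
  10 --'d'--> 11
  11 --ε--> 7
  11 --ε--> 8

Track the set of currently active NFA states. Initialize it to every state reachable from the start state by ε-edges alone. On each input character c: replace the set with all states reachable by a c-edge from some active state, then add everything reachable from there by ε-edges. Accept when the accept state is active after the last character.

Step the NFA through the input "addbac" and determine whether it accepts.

Answer: REJECT

Derivation:
initial (ε-close {0}): {0,1,2,6,8}
'a' @ 1: {9,10}
'd' @ 2: {7,8,11}  (accept∈set)
'd' @ 3: {}  — dead — no transitions
rest 'bac' ignored (set empty)
end set {} — state 7 not in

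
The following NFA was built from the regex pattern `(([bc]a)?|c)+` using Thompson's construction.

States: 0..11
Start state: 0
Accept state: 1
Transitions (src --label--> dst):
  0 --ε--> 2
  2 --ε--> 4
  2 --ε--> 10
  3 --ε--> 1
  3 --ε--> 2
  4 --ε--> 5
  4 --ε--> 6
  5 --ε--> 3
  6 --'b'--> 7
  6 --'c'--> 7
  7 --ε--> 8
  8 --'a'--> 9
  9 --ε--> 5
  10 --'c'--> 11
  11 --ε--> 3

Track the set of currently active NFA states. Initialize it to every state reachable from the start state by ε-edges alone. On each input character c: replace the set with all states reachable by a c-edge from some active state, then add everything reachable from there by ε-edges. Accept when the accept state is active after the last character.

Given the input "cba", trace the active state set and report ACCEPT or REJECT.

Answer: ACCEPT

Steps:
start: ε-closure({0}) = {0,1,2,3,4,5,6,10}
'c' @ 1: {1,2,3,4,5,6,7,8,10,11}  (accept∈set)
'b' @ 2: {7,8}
'a' @ 3: {1,2,3,4,5,6,9,10}  (accept∈set)
end set {1,2,3,4,5,6,9,10} — state 1 in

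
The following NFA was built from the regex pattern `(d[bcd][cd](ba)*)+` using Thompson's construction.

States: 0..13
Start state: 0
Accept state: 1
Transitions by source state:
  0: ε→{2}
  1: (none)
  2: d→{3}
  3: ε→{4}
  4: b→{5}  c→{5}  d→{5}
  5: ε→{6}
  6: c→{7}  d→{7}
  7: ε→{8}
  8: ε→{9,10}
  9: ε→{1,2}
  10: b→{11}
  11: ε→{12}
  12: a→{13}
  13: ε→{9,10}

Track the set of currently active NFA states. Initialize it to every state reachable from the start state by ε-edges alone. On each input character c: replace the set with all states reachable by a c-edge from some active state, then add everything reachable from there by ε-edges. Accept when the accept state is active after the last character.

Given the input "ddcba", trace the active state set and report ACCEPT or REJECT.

start: ε-closure({0}) = {0,2}
'd' @ 1: {3,4}
'd' @ 2: {5,6}
'c' @ 3: {1,2,7,8,9,10}  (accept∈set)
'b' @ 4: {11,12}
'a' @ 5: {1,2,9,10,13}  (accept∈set)
after full input: {1,2,9,10,13}  (accept=1 in)

Answer: ACCEPT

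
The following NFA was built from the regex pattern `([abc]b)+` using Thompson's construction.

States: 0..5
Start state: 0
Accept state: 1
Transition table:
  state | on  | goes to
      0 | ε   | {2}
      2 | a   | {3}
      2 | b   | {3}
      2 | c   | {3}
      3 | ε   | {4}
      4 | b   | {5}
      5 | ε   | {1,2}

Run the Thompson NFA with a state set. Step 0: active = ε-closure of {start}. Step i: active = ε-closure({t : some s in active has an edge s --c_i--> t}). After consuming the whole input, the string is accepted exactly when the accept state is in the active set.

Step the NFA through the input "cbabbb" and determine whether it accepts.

Answer: ACCEPT

Steps:
initial (ε-close {0}): {0,2}
'c' @ 1: {3,4}
'b' @ 2: {1,2,5}  [accepting]
'a' @ 3: {3,4}
'b' @ 4: {1,2,5}  [accepting]
'b' @ 5: {3,4}
'b' @ 6: {1,2,5}  [accepting]
after full input: {1,2,5}  (accept=1 in)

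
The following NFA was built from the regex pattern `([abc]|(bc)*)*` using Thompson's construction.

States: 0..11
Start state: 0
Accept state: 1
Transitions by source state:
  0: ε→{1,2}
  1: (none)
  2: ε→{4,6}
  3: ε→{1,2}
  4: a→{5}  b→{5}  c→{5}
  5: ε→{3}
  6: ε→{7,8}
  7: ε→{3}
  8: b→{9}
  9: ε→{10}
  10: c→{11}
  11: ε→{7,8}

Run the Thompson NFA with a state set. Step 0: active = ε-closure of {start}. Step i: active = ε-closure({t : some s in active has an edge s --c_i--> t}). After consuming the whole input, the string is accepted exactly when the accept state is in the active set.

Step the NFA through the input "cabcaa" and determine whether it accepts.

initial (ε-close {0}): {0,1,2,3,4,6,7,8}
'c' @ 1: {1,2,3,4,5,6,7,8}  (accept∈set)
'a' @ 2: {1,2,3,4,5,6,7,8}  (accept∈set)
'b' @ 3: {1,2,3,4,5,6,7,8,9,10}  (accept∈set)
'c' @ 4: {1,2,3,4,5,6,7,8,11}  (accept∈set)
'a' @ 5: {1,2,3,4,5,6,7,8}  (accept∈set)
'a' @ 6: {1,2,3,4,5,6,7,8}  (accept∈set)
end set {1,2,3,4,5,6,7,8} — state 1 in

Answer: ACCEPT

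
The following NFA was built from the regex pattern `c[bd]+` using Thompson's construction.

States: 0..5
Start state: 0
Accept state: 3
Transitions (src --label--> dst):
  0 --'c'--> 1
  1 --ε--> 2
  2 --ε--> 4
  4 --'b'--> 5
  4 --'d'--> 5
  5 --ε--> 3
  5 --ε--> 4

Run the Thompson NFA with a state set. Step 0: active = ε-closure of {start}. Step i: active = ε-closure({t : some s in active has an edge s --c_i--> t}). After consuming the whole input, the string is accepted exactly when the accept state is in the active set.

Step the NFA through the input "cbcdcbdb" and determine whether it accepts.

S₀ = ε-closure({0}) = {0}
'c' @ 1: {1,2,4}
'b' @ 2: {3,4,5}  ✓accept
'c' @ 3: {}  — state set empty
rest 'dcbdb' ignored (set empty)
final: {}; accept 3 not in set

Answer: REJECT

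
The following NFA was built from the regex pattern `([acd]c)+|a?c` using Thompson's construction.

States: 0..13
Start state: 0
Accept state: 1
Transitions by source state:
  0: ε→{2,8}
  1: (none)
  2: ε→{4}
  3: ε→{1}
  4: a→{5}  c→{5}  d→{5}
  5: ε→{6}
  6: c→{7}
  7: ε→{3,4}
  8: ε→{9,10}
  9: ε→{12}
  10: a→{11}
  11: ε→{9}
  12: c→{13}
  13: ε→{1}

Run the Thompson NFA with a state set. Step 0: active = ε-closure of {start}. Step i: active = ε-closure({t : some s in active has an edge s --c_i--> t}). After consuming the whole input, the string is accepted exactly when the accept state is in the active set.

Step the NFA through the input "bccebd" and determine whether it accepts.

Answer: REJECT

Trace:
start: ε-closure({0}) = {0,2,4,8,9,10,12}
'b' @ 1: {}  — dead — no transitions
rest 'ccebd' ignored (set empty)
end set {} — state 1 not in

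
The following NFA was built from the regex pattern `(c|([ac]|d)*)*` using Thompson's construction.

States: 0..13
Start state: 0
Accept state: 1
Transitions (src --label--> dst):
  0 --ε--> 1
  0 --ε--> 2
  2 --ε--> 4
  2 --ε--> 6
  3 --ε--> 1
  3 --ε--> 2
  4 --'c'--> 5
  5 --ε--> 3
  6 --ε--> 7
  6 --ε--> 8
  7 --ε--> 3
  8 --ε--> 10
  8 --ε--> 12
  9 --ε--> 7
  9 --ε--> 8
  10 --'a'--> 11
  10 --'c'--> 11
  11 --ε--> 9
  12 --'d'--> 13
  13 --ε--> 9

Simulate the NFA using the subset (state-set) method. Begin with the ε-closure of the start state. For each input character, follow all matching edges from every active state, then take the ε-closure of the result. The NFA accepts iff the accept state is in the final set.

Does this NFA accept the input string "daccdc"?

start: ε-closure({0}) = {0,1,2,3,4,6,7,8,10,12}
'd' @ 1: {1,2,3,4,6,7,8,9,10,12,13}  (accept∈set)
'a' @ 2: {1,2,3,4,6,7,8,9,10,11,12}  (accept∈set)
'c' @ 3: {1,2,3,4,5,6,7,8,9,10,11,12}  (accept∈set)
'c' @ 4: {1,2,3,4,5,6,7,8,9,10,11,12}  (accept∈set)
'd' @ 5: {1,2,3,4,6,7,8,9,10,12,13}  (accept∈set)
'c' @ 6: {1,2,3,4,5,6,7,8,9,10,11,12}  (accept∈set)
end set {1,2,3,4,5,6,7,8,9,10,11,12} — state 1 in

Answer: ACCEPT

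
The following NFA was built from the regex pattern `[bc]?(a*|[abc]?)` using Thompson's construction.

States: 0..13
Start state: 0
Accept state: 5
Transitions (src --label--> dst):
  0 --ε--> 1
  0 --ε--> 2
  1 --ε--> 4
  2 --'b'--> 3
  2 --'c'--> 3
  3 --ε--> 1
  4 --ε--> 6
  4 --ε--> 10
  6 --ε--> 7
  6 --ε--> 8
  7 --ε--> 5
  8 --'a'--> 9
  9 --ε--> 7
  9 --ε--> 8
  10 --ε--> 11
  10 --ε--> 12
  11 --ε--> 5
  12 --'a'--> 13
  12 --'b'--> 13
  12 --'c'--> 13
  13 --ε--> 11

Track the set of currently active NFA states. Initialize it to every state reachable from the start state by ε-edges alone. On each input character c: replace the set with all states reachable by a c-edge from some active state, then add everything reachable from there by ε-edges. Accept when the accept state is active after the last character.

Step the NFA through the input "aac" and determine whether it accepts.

start: ε-closure({0}) = {0,1,2,4,5,6,7,8,10,11,12}
'a' @ 1: {5,7,8,9,11,13}  [accepting]
'a' @ 2: {5,7,8,9}  [accepting]
'c' @ 3: {}  — no active states
end set {} — state 5 not in

Answer: REJECT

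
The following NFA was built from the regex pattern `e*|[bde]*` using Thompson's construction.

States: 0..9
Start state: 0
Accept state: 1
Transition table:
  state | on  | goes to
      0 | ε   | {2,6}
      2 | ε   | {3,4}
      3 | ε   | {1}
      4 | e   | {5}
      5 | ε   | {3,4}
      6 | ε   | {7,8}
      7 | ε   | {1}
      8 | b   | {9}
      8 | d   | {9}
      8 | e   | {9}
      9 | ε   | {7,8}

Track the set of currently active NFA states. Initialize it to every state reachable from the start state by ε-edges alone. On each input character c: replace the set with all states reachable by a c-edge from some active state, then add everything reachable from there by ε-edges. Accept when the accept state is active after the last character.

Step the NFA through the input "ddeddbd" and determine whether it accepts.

initial (ε-close {0}): {0,1,2,3,4,6,7,8}
'd' @ 1: {1,7,8,9}  ✓accept
'd' @ 2: {1,7,8,9}  ✓accept
'e' @ 3: {1,7,8,9}  ✓accept
'd' @ 4: {1,7,8,9}  ✓accept
'd' @ 5: {1,7,8,9}  ✓accept
'b' @ 6: {1,7,8,9}  ✓accept
'd' @ 7: {1,7,8,9}  ✓accept
final: {1,7,8,9}; accept 1 in set

Answer: ACCEPT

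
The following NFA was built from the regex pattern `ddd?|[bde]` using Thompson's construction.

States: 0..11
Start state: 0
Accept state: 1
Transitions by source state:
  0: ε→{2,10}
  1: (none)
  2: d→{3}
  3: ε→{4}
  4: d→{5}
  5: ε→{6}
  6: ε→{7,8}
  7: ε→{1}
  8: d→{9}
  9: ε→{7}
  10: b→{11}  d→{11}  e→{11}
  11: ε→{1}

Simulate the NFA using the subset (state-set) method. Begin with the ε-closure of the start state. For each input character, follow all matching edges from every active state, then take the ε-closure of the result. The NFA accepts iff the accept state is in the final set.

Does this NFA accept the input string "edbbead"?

Answer: REJECT

Steps:
start: ε-closure({0}) = {0,2,10}
'e' @ 1: {1,11}  ✓accept
'd' @ 2: {}  — no active states
rest 'bbead' ignored (set empty)
after full input: {}  (accept=1 not in)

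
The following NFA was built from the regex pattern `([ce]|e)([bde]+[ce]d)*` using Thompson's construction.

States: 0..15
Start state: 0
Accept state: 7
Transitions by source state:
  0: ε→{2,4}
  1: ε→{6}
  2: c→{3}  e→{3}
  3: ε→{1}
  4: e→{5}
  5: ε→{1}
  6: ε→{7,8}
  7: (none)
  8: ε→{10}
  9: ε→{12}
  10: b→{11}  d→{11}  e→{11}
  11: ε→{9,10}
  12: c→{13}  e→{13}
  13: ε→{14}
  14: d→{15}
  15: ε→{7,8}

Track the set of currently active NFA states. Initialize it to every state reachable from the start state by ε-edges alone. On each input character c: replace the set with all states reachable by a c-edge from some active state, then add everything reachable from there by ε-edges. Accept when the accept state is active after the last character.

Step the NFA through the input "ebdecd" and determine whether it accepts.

Answer: ACCEPT

Steps:
S₀ = ε-closure({0}) = {0,2,4}
'e' @ 1: {1,3,5,6,7,8,10}  [accepting]
'b' @ 2: {9,10,11,12}
'd' @ 3: {9,10,11,12}
'e' @ 4: {9,10,11,12,13,14}
'c' @ 5: {13,14}
'd' @ 6: {7,8,10,15}  [accepting]
end set {7,8,10,15} — state 7 in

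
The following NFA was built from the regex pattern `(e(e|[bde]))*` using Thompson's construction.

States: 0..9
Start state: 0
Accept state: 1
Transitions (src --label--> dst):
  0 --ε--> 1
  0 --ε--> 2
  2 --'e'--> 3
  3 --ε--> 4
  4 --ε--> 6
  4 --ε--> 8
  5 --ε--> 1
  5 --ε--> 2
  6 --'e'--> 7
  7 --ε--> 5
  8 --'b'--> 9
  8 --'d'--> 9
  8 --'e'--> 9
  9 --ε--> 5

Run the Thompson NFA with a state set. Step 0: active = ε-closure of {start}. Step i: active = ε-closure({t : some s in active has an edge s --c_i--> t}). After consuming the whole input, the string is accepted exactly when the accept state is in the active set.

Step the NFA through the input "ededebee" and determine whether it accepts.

initial (ε-close {0}): {0,1,2}
'e' @ 1: {3,4,6,8}
'd' @ 2: {1,2,5,9}  [accepting]
'e' @ 3: {3,4,6,8}
'd' @ 4: {1,2,5,9}  [accepting]
'e' @ 5: {3,4,6,8}
'b' @ 6: {1,2,5,9}  [accepting]
'e' @ 7: {3,4,6,8}
'e' @ 8: {1,2,5,7,9}  [accepting]
end set {1,2,5,7,9} — state 1 in

Answer: ACCEPT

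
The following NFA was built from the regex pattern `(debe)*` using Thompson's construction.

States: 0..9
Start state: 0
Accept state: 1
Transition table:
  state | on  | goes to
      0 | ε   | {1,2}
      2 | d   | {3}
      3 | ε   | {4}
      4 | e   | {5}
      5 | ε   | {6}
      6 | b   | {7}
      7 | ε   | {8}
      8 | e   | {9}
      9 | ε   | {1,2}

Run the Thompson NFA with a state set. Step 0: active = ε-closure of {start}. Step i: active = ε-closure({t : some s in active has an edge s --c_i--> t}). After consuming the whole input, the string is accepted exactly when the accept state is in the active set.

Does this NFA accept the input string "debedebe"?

S₀ = ε-closure({0}) = {0,1,2}
'd' @ 1: {3,4}
'e' @ 2: {5,6}
'b' @ 3: {7,8}
'e' @ 4: {1,2,9}  [accepting]
'd' @ 5: {3,4}
'e' @ 6: {5,6}
'b' @ 7: {7,8}
'e' @ 8: {1,2,9}  [accepting]
end set {1,2,9} — state 1 in

Answer: ACCEPT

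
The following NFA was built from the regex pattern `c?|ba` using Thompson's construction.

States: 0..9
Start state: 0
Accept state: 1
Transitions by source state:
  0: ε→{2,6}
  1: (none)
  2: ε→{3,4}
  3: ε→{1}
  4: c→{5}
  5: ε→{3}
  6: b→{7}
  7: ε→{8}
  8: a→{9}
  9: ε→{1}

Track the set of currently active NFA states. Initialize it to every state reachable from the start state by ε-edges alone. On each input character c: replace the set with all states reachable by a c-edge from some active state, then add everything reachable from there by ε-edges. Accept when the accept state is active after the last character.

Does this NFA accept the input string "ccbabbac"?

Answer: REJECT

Derivation:
S₀ = ε-closure({0}) = {0,1,2,3,4,6}
'c' @ 1: {1,3,5}  (accept∈set)
'c' @ 2: {}  — state set empty
rest 'babbac' ignored (set empty)
end set {} — state 1 not in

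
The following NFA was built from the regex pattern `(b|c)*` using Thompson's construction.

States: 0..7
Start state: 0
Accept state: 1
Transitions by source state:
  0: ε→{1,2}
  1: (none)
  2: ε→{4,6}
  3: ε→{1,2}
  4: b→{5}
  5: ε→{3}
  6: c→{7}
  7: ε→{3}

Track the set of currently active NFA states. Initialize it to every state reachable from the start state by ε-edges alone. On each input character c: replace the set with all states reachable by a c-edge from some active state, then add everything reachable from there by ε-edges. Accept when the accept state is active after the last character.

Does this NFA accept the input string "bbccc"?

S₀ = ε-closure({0}) = {0,1,2,4,6}
'b' @ 1: {1,2,3,4,5,6}  [accepting]
'b' @ 2: {1,2,3,4,5,6}  [accepting]
'c' @ 3: {1,2,3,4,6,7}  [accepting]
'c' @ 4: {1,2,3,4,6,7}  [accepting]
'c' @ 5: {1,2,3,4,6,7}  [accepting]
end set {1,2,3,4,6,7} — state 1 in

Answer: ACCEPT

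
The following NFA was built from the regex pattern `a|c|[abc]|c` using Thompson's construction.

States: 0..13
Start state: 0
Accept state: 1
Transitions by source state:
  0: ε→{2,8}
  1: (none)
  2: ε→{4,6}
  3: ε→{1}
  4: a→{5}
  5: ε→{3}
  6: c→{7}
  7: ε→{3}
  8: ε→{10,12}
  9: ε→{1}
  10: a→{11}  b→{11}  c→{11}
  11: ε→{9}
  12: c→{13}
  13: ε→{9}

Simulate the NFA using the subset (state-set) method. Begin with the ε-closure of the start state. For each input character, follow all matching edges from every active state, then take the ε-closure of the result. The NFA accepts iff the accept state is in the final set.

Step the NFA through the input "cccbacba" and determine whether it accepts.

Answer: REJECT

Steps:
initial (ε-close {0}): {0,2,4,6,8,10,12}
'c' @ 1: {1,3,7,9,11,13}  ✓accept
'c' @ 2: {}  — no active states
rest 'cbacba' ignored (set empty)
end set {} — state 1 not in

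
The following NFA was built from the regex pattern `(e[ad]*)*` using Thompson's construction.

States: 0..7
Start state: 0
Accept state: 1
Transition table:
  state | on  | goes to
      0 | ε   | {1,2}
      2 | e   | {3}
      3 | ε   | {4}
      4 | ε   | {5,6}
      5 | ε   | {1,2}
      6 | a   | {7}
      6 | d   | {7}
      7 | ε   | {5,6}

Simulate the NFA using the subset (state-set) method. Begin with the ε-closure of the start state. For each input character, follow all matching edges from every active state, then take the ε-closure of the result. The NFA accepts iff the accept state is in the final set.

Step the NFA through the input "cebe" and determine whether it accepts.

S₀ = ε-closure({0}) = {0,1,2}
'c' @ 1: {}  — no active states
rest 'ebe' ignored (set empty)
final: {}; accept 1 not in set

Answer: REJECT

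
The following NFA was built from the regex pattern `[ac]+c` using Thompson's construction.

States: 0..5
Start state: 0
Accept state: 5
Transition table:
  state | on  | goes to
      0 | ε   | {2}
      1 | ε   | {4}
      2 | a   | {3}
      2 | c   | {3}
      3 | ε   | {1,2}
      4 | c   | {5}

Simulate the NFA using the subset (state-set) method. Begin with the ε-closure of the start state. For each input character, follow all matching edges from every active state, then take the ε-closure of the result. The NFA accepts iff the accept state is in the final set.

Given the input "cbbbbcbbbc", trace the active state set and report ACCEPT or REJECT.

S₀ = ε-closure({0}) = {0,2}
'c' @ 1: {1,2,3,4}
'b' @ 2: {}  — no active states
rest 'bbbcbbbc' ignored (set empty)
after full input: {}  (accept=5 not in)

Answer: REJECT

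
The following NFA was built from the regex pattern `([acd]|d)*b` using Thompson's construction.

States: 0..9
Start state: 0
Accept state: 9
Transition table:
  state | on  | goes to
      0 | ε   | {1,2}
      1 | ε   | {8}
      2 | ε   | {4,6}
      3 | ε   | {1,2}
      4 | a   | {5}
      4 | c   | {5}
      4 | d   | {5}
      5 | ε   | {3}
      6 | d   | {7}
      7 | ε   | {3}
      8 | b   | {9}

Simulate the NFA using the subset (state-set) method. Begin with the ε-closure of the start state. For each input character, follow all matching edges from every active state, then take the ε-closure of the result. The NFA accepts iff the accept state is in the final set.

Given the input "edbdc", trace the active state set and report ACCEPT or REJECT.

Answer: REJECT

Derivation:
S₀ = ε-closure({0}) = {0,1,2,4,6,8}
'e' @ 1: {}  — no active states
rest 'dbdc' ignored (set empty)
after full input: {}  (accept=9 not in)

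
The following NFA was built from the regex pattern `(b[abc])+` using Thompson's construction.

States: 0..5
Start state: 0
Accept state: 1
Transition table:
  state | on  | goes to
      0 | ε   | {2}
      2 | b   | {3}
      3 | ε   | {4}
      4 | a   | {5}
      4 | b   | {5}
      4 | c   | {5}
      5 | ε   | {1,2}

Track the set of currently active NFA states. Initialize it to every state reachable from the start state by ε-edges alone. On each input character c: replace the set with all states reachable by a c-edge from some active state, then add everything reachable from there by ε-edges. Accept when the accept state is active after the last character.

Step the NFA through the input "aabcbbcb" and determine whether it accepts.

start: ε-closure({0}) = {0,2}
'a' @ 1: {}  — state set empty
rest 'abcbbcb' ignored (set empty)
final: {}; accept 1 not in set

Answer: REJECT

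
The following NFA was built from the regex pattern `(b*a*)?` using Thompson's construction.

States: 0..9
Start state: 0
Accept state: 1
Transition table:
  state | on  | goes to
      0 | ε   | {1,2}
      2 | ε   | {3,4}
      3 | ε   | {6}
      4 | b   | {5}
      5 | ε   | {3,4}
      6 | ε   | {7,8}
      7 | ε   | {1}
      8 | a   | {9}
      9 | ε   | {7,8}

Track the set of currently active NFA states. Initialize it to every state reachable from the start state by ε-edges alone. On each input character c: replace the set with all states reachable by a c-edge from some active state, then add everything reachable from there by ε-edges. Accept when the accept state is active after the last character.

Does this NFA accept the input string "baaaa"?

Answer: ACCEPT

Steps:
initial (ε-close {0}): {0,1,2,3,4,6,7,8}
'b' @ 1: {1,3,4,5,6,7,8}  (accept∈set)
'a' @ 2: {1,7,8,9}  (accept∈set)
'a' @ 3: {1,7,8,9}  (accept∈set)
'a' @ 4: {1,7,8,9}  (accept∈set)
'a' @ 5: {1,7,8,9}  (accept∈set)
final: {1,7,8,9}; accept 1 in set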